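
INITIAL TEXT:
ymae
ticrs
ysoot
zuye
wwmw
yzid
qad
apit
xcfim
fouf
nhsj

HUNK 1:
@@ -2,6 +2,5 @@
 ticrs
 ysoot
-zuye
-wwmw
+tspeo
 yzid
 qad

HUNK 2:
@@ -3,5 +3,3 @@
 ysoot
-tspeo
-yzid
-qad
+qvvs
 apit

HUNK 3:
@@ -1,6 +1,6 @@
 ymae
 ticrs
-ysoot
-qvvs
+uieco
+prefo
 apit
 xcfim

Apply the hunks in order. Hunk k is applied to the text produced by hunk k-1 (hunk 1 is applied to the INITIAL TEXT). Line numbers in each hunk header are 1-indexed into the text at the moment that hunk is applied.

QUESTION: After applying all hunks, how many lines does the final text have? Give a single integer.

Answer: 8

Derivation:
Hunk 1: at line 2 remove [zuye,wwmw] add [tspeo] -> 10 lines: ymae ticrs ysoot tspeo yzid qad apit xcfim fouf nhsj
Hunk 2: at line 3 remove [tspeo,yzid,qad] add [qvvs] -> 8 lines: ymae ticrs ysoot qvvs apit xcfim fouf nhsj
Hunk 3: at line 1 remove [ysoot,qvvs] add [uieco,prefo] -> 8 lines: ymae ticrs uieco prefo apit xcfim fouf nhsj
Final line count: 8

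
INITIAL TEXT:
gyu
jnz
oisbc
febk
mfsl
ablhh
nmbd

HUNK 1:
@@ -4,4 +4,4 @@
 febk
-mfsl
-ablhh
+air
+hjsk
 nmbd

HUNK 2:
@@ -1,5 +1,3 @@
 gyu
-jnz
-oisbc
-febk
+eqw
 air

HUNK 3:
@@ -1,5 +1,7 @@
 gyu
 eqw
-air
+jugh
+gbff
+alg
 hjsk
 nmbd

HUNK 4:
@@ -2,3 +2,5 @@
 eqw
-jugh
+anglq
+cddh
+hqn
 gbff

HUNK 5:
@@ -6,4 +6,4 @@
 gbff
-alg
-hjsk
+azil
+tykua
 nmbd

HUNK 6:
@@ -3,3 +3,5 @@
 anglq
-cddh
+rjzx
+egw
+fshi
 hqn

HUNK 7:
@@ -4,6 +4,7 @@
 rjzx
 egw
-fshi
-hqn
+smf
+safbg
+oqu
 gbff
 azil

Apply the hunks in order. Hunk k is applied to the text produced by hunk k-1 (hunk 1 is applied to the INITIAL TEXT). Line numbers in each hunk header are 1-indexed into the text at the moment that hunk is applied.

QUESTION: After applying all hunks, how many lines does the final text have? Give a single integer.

Hunk 1: at line 4 remove [mfsl,ablhh] add [air,hjsk] -> 7 lines: gyu jnz oisbc febk air hjsk nmbd
Hunk 2: at line 1 remove [jnz,oisbc,febk] add [eqw] -> 5 lines: gyu eqw air hjsk nmbd
Hunk 3: at line 1 remove [air] add [jugh,gbff,alg] -> 7 lines: gyu eqw jugh gbff alg hjsk nmbd
Hunk 4: at line 2 remove [jugh] add [anglq,cddh,hqn] -> 9 lines: gyu eqw anglq cddh hqn gbff alg hjsk nmbd
Hunk 5: at line 6 remove [alg,hjsk] add [azil,tykua] -> 9 lines: gyu eqw anglq cddh hqn gbff azil tykua nmbd
Hunk 6: at line 3 remove [cddh] add [rjzx,egw,fshi] -> 11 lines: gyu eqw anglq rjzx egw fshi hqn gbff azil tykua nmbd
Hunk 7: at line 4 remove [fshi,hqn] add [smf,safbg,oqu] -> 12 lines: gyu eqw anglq rjzx egw smf safbg oqu gbff azil tykua nmbd
Final line count: 12

Answer: 12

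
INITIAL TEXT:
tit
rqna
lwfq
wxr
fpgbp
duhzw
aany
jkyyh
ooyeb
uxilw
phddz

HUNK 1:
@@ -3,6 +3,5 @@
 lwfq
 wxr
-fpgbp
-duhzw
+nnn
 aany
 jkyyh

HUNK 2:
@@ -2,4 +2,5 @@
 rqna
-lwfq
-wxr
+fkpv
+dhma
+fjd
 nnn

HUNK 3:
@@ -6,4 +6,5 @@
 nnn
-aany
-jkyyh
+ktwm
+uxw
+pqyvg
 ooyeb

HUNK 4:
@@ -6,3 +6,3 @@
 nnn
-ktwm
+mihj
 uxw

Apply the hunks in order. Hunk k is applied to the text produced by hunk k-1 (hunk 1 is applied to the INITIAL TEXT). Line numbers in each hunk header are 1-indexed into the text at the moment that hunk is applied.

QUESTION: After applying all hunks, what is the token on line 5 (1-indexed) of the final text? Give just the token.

Hunk 1: at line 3 remove [fpgbp,duhzw] add [nnn] -> 10 lines: tit rqna lwfq wxr nnn aany jkyyh ooyeb uxilw phddz
Hunk 2: at line 2 remove [lwfq,wxr] add [fkpv,dhma,fjd] -> 11 lines: tit rqna fkpv dhma fjd nnn aany jkyyh ooyeb uxilw phddz
Hunk 3: at line 6 remove [aany,jkyyh] add [ktwm,uxw,pqyvg] -> 12 lines: tit rqna fkpv dhma fjd nnn ktwm uxw pqyvg ooyeb uxilw phddz
Hunk 4: at line 6 remove [ktwm] add [mihj] -> 12 lines: tit rqna fkpv dhma fjd nnn mihj uxw pqyvg ooyeb uxilw phddz
Final line 5: fjd

Answer: fjd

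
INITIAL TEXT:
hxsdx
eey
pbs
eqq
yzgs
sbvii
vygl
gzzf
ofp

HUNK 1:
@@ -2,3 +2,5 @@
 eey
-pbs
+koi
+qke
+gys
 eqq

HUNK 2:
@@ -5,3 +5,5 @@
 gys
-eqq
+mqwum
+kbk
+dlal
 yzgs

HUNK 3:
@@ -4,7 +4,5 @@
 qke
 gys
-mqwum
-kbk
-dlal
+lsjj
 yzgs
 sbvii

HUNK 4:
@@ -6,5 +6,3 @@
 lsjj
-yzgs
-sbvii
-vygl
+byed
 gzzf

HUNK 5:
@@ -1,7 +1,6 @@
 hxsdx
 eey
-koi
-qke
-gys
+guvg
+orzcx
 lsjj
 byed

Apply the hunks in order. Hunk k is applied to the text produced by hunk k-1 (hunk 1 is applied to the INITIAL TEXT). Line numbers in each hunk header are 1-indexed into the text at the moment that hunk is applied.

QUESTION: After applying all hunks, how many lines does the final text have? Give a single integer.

Hunk 1: at line 2 remove [pbs] add [koi,qke,gys] -> 11 lines: hxsdx eey koi qke gys eqq yzgs sbvii vygl gzzf ofp
Hunk 2: at line 5 remove [eqq] add [mqwum,kbk,dlal] -> 13 lines: hxsdx eey koi qke gys mqwum kbk dlal yzgs sbvii vygl gzzf ofp
Hunk 3: at line 4 remove [mqwum,kbk,dlal] add [lsjj] -> 11 lines: hxsdx eey koi qke gys lsjj yzgs sbvii vygl gzzf ofp
Hunk 4: at line 6 remove [yzgs,sbvii,vygl] add [byed] -> 9 lines: hxsdx eey koi qke gys lsjj byed gzzf ofp
Hunk 5: at line 1 remove [koi,qke,gys] add [guvg,orzcx] -> 8 lines: hxsdx eey guvg orzcx lsjj byed gzzf ofp
Final line count: 8

Answer: 8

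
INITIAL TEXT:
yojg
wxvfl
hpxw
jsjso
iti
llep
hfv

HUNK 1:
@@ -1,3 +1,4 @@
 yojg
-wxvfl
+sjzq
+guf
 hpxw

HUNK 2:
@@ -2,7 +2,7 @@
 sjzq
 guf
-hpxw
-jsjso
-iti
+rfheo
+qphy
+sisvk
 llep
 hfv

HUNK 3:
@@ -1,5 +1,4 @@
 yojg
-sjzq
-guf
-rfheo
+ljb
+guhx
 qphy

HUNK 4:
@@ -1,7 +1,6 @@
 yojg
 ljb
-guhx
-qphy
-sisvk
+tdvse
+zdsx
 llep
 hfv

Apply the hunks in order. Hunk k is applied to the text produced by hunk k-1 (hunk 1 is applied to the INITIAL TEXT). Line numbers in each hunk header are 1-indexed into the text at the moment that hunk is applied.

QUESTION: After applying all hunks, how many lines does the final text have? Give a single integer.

Answer: 6

Derivation:
Hunk 1: at line 1 remove [wxvfl] add [sjzq,guf] -> 8 lines: yojg sjzq guf hpxw jsjso iti llep hfv
Hunk 2: at line 2 remove [hpxw,jsjso,iti] add [rfheo,qphy,sisvk] -> 8 lines: yojg sjzq guf rfheo qphy sisvk llep hfv
Hunk 3: at line 1 remove [sjzq,guf,rfheo] add [ljb,guhx] -> 7 lines: yojg ljb guhx qphy sisvk llep hfv
Hunk 4: at line 1 remove [guhx,qphy,sisvk] add [tdvse,zdsx] -> 6 lines: yojg ljb tdvse zdsx llep hfv
Final line count: 6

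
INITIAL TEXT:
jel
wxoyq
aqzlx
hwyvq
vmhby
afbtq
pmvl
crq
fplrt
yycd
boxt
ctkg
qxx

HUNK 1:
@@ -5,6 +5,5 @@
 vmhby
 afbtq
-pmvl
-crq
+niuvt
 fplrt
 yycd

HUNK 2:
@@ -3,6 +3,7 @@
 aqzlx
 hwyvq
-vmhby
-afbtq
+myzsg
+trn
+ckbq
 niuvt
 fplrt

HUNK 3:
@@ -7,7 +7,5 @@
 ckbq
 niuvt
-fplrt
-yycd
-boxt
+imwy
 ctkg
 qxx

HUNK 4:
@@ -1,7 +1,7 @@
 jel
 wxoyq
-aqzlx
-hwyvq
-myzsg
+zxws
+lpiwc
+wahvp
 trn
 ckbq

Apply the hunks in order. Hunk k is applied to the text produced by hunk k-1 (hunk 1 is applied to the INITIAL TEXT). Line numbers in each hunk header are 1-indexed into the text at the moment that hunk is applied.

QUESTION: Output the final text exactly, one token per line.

Answer: jel
wxoyq
zxws
lpiwc
wahvp
trn
ckbq
niuvt
imwy
ctkg
qxx

Derivation:
Hunk 1: at line 5 remove [pmvl,crq] add [niuvt] -> 12 lines: jel wxoyq aqzlx hwyvq vmhby afbtq niuvt fplrt yycd boxt ctkg qxx
Hunk 2: at line 3 remove [vmhby,afbtq] add [myzsg,trn,ckbq] -> 13 lines: jel wxoyq aqzlx hwyvq myzsg trn ckbq niuvt fplrt yycd boxt ctkg qxx
Hunk 3: at line 7 remove [fplrt,yycd,boxt] add [imwy] -> 11 lines: jel wxoyq aqzlx hwyvq myzsg trn ckbq niuvt imwy ctkg qxx
Hunk 4: at line 1 remove [aqzlx,hwyvq,myzsg] add [zxws,lpiwc,wahvp] -> 11 lines: jel wxoyq zxws lpiwc wahvp trn ckbq niuvt imwy ctkg qxx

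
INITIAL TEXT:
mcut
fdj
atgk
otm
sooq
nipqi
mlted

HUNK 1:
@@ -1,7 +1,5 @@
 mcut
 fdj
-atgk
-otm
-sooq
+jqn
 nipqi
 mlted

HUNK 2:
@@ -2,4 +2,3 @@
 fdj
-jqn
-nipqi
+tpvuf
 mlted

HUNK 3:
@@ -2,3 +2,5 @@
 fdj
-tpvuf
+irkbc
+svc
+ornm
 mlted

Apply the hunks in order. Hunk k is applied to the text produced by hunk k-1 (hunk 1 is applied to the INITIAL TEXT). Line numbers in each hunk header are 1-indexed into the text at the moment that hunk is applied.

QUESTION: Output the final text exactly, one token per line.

Hunk 1: at line 1 remove [atgk,otm,sooq] add [jqn] -> 5 lines: mcut fdj jqn nipqi mlted
Hunk 2: at line 2 remove [jqn,nipqi] add [tpvuf] -> 4 lines: mcut fdj tpvuf mlted
Hunk 3: at line 2 remove [tpvuf] add [irkbc,svc,ornm] -> 6 lines: mcut fdj irkbc svc ornm mlted

Answer: mcut
fdj
irkbc
svc
ornm
mlted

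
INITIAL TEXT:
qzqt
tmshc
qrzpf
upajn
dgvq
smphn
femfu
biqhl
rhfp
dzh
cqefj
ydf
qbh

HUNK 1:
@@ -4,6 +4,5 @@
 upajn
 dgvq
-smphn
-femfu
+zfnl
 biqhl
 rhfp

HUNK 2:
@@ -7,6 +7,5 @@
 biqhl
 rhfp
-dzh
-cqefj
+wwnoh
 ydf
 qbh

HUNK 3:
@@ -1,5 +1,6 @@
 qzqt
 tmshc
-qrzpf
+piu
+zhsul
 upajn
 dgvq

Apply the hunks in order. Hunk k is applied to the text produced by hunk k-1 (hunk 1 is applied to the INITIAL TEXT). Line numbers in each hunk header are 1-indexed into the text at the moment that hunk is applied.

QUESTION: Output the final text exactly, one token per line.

Hunk 1: at line 4 remove [smphn,femfu] add [zfnl] -> 12 lines: qzqt tmshc qrzpf upajn dgvq zfnl biqhl rhfp dzh cqefj ydf qbh
Hunk 2: at line 7 remove [dzh,cqefj] add [wwnoh] -> 11 lines: qzqt tmshc qrzpf upajn dgvq zfnl biqhl rhfp wwnoh ydf qbh
Hunk 3: at line 1 remove [qrzpf] add [piu,zhsul] -> 12 lines: qzqt tmshc piu zhsul upajn dgvq zfnl biqhl rhfp wwnoh ydf qbh

Answer: qzqt
tmshc
piu
zhsul
upajn
dgvq
zfnl
biqhl
rhfp
wwnoh
ydf
qbh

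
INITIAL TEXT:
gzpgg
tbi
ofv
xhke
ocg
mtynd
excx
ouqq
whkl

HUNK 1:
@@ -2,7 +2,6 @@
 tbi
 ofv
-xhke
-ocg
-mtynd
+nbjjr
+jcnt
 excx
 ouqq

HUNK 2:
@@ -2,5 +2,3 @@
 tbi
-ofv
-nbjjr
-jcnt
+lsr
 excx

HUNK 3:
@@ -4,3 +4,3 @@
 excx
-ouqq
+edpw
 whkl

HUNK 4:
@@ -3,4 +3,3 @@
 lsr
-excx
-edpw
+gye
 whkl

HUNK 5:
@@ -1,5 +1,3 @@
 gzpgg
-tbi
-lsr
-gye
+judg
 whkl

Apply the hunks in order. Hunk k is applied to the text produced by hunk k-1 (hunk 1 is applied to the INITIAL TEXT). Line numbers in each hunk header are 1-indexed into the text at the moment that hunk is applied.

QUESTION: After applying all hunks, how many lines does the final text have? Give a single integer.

Hunk 1: at line 2 remove [xhke,ocg,mtynd] add [nbjjr,jcnt] -> 8 lines: gzpgg tbi ofv nbjjr jcnt excx ouqq whkl
Hunk 2: at line 2 remove [ofv,nbjjr,jcnt] add [lsr] -> 6 lines: gzpgg tbi lsr excx ouqq whkl
Hunk 3: at line 4 remove [ouqq] add [edpw] -> 6 lines: gzpgg tbi lsr excx edpw whkl
Hunk 4: at line 3 remove [excx,edpw] add [gye] -> 5 lines: gzpgg tbi lsr gye whkl
Hunk 5: at line 1 remove [tbi,lsr,gye] add [judg] -> 3 lines: gzpgg judg whkl
Final line count: 3

Answer: 3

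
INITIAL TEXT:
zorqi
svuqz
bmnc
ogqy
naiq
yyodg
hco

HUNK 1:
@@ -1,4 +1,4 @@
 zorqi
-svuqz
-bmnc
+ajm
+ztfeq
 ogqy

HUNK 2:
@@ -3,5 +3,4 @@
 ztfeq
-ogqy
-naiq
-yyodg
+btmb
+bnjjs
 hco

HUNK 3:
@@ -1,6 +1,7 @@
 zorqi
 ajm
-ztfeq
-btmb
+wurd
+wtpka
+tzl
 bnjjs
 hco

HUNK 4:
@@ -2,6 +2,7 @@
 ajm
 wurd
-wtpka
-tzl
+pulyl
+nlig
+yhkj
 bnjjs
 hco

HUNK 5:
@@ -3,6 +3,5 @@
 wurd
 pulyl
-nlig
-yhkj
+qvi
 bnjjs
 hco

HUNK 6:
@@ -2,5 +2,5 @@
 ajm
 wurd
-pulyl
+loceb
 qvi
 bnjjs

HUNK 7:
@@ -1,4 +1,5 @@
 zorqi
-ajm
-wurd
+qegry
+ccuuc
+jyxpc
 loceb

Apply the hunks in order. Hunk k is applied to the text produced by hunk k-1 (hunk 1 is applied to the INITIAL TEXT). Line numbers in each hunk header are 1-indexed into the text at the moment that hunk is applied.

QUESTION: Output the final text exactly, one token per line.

Answer: zorqi
qegry
ccuuc
jyxpc
loceb
qvi
bnjjs
hco

Derivation:
Hunk 1: at line 1 remove [svuqz,bmnc] add [ajm,ztfeq] -> 7 lines: zorqi ajm ztfeq ogqy naiq yyodg hco
Hunk 2: at line 3 remove [ogqy,naiq,yyodg] add [btmb,bnjjs] -> 6 lines: zorqi ajm ztfeq btmb bnjjs hco
Hunk 3: at line 1 remove [ztfeq,btmb] add [wurd,wtpka,tzl] -> 7 lines: zorqi ajm wurd wtpka tzl bnjjs hco
Hunk 4: at line 2 remove [wtpka,tzl] add [pulyl,nlig,yhkj] -> 8 lines: zorqi ajm wurd pulyl nlig yhkj bnjjs hco
Hunk 5: at line 3 remove [nlig,yhkj] add [qvi] -> 7 lines: zorqi ajm wurd pulyl qvi bnjjs hco
Hunk 6: at line 2 remove [pulyl] add [loceb] -> 7 lines: zorqi ajm wurd loceb qvi bnjjs hco
Hunk 7: at line 1 remove [ajm,wurd] add [qegry,ccuuc,jyxpc] -> 8 lines: zorqi qegry ccuuc jyxpc loceb qvi bnjjs hco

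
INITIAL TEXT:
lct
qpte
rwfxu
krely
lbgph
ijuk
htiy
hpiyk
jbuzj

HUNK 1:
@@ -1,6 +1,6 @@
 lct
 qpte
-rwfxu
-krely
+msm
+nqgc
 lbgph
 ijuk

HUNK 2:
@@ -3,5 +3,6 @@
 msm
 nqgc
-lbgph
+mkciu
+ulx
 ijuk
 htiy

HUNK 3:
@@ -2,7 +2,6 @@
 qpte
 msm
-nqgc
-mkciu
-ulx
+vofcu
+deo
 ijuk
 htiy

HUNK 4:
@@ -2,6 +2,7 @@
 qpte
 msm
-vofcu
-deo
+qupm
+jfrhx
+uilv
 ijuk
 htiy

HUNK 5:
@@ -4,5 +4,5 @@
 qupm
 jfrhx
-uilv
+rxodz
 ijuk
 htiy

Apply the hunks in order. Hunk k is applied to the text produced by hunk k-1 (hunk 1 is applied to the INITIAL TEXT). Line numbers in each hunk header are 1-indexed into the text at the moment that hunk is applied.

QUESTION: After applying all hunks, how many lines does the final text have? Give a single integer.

Hunk 1: at line 1 remove [rwfxu,krely] add [msm,nqgc] -> 9 lines: lct qpte msm nqgc lbgph ijuk htiy hpiyk jbuzj
Hunk 2: at line 3 remove [lbgph] add [mkciu,ulx] -> 10 lines: lct qpte msm nqgc mkciu ulx ijuk htiy hpiyk jbuzj
Hunk 3: at line 2 remove [nqgc,mkciu,ulx] add [vofcu,deo] -> 9 lines: lct qpte msm vofcu deo ijuk htiy hpiyk jbuzj
Hunk 4: at line 2 remove [vofcu,deo] add [qupm,jfrhx,uilv] -> 10 lines: lct qpte msm qupm jfrhx uilv ijuk htiy hpiyk jbuzj
Hunk 5: at line 4 remove [uilv] add [rxodz] -> 10 lines: lct qpte msm qupm jfrhx rxodz ijuk htiy hpiyk jbuzj
Final line count: 10

Answer: 10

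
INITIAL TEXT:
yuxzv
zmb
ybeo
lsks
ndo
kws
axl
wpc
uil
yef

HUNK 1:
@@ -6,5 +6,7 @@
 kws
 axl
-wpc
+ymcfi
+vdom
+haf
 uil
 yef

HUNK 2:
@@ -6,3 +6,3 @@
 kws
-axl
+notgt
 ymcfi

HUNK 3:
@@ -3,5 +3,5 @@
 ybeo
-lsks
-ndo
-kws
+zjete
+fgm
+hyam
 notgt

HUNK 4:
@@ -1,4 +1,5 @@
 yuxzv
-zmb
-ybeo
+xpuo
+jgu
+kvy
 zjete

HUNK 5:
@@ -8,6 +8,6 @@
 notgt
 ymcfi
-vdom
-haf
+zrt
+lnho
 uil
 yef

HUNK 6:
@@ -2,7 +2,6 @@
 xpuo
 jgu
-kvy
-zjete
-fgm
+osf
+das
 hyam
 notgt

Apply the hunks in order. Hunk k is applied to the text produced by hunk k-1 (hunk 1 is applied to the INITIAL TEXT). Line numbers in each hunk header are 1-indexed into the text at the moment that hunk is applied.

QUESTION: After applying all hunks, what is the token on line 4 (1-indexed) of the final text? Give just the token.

Answer: osf

Derivation:
Hunk 1: at line 6 remove [wpc] add [ymcfi,vdom,haf] -> 12 lines: yuxzv zmb ybeo lsks ndo kws axl ymcfi vdom haf uil yef
Hunk 2: at line 6 remove [axl] add [notgt] -> 12 lines: yuxzv zmb ybeo lsks ndo kws notgt ymcfi vdom haf uil yef
Hunk 3: at line 3 remove [lsks,ndo,kws] add [zjete,fgm,hyam] -> 12 lines: yuxzv zmb ybeo zjete fgm hyam notgt ymcfi vdom haf uil yef
Hunk 4: at line 1 remove [zmb,ybeo] add [xpuo,jgu,kvy] -> 13 lines: yuxzv xpuo jgu kvy zjete fgm hyam notgt ymcfi vdom haf uil yef
Hunk 5: at line 8 remove [vdom,haf] add [zrt,lnho] -> 13 lines: yuxzv xpuo jgu kvy zjete fgm hyam notgt ymcfi zrt lnho uil yef
Hunk 6: at line 2 remove [kvy,zjete,fgm] add [osf,das] -> 12 lines: yuxzv xpuo jgu osf das hyam notgt ymcfi zrt lnho uil yef
Final line 4: osf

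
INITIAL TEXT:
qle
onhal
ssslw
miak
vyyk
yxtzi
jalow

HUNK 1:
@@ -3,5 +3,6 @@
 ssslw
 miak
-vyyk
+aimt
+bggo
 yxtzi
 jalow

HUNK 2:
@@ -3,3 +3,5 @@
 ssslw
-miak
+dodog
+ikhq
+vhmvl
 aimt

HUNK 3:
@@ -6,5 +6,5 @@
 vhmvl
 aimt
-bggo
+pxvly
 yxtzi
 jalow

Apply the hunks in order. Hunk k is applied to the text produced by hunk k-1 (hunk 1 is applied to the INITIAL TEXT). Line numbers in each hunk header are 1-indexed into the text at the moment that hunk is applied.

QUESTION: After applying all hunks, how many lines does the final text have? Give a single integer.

Hunk 1: at line 3 remove [vyyk] add [aimt,bggo] -> 8 lines: qle onhal ssslw miak aimt bggo yxtzi jalow
Hunk 2: at line 3 remove [miak] add [dodog,ikhq,vhmvl] -> 10 lines: qle onhal ssslw dodog ikhq vhmvl aimt bggo yxtzi jalow
Hunk 3: at line 6 remove [bggo] add [pxvly] -> 10 lines: qle onhal ssslw dodog ikhq vhmvl aimt pxvly yxtzi jalow
Final line count: 10

Answer: 10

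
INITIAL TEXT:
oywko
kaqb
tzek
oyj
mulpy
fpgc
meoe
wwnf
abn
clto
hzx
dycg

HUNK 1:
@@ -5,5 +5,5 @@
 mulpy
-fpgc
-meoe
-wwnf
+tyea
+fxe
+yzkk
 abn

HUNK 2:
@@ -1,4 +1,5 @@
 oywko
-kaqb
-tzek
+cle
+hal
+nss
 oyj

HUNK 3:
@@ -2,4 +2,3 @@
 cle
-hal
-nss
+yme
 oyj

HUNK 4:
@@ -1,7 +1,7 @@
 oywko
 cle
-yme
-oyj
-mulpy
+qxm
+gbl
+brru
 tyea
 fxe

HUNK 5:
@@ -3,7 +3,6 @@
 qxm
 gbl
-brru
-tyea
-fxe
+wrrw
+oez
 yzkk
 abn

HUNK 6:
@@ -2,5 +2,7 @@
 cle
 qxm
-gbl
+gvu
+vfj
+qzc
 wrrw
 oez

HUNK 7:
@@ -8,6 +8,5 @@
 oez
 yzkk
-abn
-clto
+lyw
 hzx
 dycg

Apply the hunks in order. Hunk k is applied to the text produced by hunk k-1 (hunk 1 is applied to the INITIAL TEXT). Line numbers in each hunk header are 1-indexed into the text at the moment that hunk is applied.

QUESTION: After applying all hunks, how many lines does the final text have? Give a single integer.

Hunk 1: at line 5 remove [fpgc,meoe,wwnf] add [tyea,fxe,yzkk] -> 12 lines: oywko kaqb tzek oyj mulpy tyea fxe yzkk abn clto hzx dycg
Hunk 2: at line 1 remove [kaqb,tzek] add [cle,hal,nss] -> 13 lines: oywko cle hal nss oyj mulpy tyea fxe yzkk abn clto hzx dycg
Hunk 3: at line 2 remove [hal,nss] add [yme] -> 12 lines: oywko cle yme oyj mulpy tyea fxe yzkk abn clto hzx dycg
Hunk 4: at line 1 remove [yme,oyj,mulpy] add [qxm,gbl,brru] -> 12 lines: oywko cle qxm gbl brru tyea fxe yzkk abn clto hzx dycg
Hunk 5: at line 3 remove [brru,tyea,fxe] add [wrrw,oez] -> 11 lines: oywko cle qxm gbl wrrw oez yzkk abn clto hzx dycg
Hunk 6: at line 2 remove [gbl] add [gvu,vfj,qzc] -> 13 lines: oywko cle qxm gvu vfj qzc wrrw oez yzkk abn clto hzx dycg
Hunk 7: at line 8 remove [abn,clto] add [lyw] -> 12 lines: oywko cle qxm gvu vfj qzc wrrw oez yzkk lyw hzx dycg
Final line count: 12

Answer: 12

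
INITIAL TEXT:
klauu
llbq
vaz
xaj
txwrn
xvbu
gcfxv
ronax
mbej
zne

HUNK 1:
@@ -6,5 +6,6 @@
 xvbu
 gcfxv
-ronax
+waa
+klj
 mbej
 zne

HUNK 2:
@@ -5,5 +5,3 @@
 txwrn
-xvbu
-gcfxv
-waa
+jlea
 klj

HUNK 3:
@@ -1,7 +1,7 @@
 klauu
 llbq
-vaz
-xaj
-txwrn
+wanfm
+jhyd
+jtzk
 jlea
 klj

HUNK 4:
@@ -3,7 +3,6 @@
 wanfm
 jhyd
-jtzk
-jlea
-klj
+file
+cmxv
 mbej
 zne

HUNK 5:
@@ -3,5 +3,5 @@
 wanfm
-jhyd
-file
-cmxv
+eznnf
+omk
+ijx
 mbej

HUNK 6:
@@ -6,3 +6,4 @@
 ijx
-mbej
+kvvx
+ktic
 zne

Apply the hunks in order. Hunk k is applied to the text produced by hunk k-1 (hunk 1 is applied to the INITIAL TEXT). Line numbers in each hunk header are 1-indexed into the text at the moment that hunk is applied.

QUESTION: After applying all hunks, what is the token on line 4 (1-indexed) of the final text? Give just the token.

Hunk 1: at line 6 remove [ronax] add [waa,klj] -> 11 lines: klauu llbq vaz xaj txwrn xvbu gcfxv waa klj mbej zne
Hunk 2: at line 5 remove [xvbu,gcfxv,waa] add [jlea] -> 9 lines: klauu llbq vaz xaj txwrn jlea klj mbej zne
Hunk 3: at line 1 remove [vaz,xaj,txwrn] add [wanfm,jhyd,jtzk] -> 9 lines: klauu llbq wanfm jhyd jtzk jlea klj mbej zne
Hunk 4: at line 3 remove [jtzk,jlea,klj] add [file,cmxv] -> 8 lines: klauu llbq wanfm jhyd file cmxv mbej zne
Hunk 5: at line 3 remove [jhyd,file,cmxv] add [eznnf,omk,ijx] -> 8 lines: klauu llbq wanfm eznnf omk ijx mbej zne
Hunk 6: at line 6 remove [mbej] add [kvvx,ktic] -> 9 lines: klauu llbq wanfm eznnf omk ijx kvvx ktic zne
Final line 4: eznnf

Answer: eznnf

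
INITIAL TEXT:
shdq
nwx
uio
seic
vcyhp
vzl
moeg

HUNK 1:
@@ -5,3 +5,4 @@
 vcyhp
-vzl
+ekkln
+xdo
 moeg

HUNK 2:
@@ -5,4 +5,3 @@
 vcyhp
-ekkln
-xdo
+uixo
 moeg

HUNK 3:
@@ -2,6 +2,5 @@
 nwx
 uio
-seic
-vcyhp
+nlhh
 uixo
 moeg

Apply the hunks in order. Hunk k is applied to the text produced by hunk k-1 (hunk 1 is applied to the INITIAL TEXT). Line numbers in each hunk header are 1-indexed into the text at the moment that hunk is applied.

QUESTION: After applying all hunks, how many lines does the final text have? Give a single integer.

Hunk 1: at line 5 remove [vzl] add [ekkln,xdo] -> 8 lines: shdq nwx uio seic vcyhp ekkln xdo moeg
Hunk 2: at line 5 remove [ekkln,xdo] add [uixo] -> 7 lines: shdq nwx uio seic vcyhp uixo moeg
Hunk 3: at line 2 remove [seic,vcyhp] add [nlhh] -> 6 lines: shdq nwx uio nlhh uixo moeg
Final line count: 6

Answer: 6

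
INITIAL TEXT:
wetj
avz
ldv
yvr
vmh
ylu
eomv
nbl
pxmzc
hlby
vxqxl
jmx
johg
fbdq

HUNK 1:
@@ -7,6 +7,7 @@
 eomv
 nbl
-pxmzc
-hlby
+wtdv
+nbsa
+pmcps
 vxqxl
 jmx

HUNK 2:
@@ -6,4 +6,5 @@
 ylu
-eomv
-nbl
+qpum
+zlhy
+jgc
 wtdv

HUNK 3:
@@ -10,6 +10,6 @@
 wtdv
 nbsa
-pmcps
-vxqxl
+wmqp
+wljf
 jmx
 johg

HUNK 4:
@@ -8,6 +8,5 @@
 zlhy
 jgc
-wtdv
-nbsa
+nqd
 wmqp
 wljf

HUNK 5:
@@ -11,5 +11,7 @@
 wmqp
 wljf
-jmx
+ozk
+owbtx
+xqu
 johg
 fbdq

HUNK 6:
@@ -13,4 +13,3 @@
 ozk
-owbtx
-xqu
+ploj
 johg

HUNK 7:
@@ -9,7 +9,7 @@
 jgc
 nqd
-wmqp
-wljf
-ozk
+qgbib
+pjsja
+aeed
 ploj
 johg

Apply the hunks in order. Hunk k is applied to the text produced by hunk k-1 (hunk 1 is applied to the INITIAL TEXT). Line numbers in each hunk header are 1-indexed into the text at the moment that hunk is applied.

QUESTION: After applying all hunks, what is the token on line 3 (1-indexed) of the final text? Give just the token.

Answer: ldv

Derivation:
Hunk 1: at line 7 remove [pxmzc,hlby] add [wtdv,nbsa,pmcps] -> 15 lines: wetj avz ldv yvr vmh ylu eomv nbl wtdv nbsa pmcps vxqxl jmx johg fbdq
Hunk 2: at line 6 remove [eomv,nbl] add [qpum,zlhy,jgc] -> 16 lines: wetj avz ldv yvr vmh ylu qpum zlhy jgc wtdv nbsa pmcps vxqxl jmx johg fbdq
Hunk 3: at line 10 remove [pmcps,vxqxl] add [wmqp,wljf] -> 16 lines: wetj avz ldv yvr vmh ylu qpum zlhy jgc wtdv nbsa wmqp wljf jmx johg fbdq
Hunk 4: at line 8 remove [wtdv,nbsa] add [nqd] -> 15 lines: wetj avz ldv yvr vmh ylu qpum zlhy jgc nqd wmqp wljf jmx johg fbdq
Hunk 5: at line 11 remove [jmx] add [ozk,owbtx,xqu] -> 17 lines: wetj avz ldv yvr vmh ylu qpum zlhy jgc nqd wmqp wljf ozk owbtx xqu johg fbdq
Hunk 6: at line 13 remove [owbtx,xqu] add [ploj] -> 16 lines: wetj avz ldv yvr vmh ylu qpum zlhy jgc nqd wmqp wljf ozk ploj johg fbdq
Hunk 7: at line 9 remove [wmqp,wljf,ozk] add [qgbib,pjsja,aeed] -> 16 lines: wetj avz ldv yvr vmh ylu qpum zlhy jgc nqd qgbib pjsja aeed ploj johg fbdq
Final line 3: ldv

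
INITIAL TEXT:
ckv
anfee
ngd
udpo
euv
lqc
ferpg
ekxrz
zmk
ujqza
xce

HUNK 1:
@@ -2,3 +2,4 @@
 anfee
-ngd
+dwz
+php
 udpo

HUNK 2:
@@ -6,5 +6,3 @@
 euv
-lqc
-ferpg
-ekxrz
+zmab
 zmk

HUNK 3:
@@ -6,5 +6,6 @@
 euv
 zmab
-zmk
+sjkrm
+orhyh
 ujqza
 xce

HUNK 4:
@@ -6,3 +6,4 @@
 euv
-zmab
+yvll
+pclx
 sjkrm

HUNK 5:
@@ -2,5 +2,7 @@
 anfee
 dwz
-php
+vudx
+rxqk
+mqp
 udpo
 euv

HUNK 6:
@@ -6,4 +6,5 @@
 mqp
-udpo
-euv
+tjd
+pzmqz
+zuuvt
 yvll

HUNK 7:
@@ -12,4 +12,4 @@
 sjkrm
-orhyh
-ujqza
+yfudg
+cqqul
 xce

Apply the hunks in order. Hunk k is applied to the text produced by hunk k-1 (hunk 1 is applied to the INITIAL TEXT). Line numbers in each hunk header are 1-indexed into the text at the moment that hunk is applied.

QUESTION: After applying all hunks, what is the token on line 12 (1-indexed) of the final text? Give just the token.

Answer: sjkrm

Derivation:
Hunk 1: at line 2 remove [ngd] add [dwz,php] -> 12 lines: ckv anfee dwz php udpo euv lqc ferpg ekxrz zmk ujqza xce
Hunk 2: at line 6 remove [lqc,ferpg,ekxrz] add [zmab] -> 10 lines: ckv anfee dwz php udpo euv zmab zmk ujqza xce
Hunk 3: at line 6 remove [zmk] add [sjkrm,orhyh] -> 11 lines: ckv anfee dwz php udpo euv zmab sjkrm orhyh ujqza xce
Hunk 4: at line 6 remove [zmab] add [yvll,pclx] -> 12 lines: ckv anfee dwz php udpo euv yvll pclx sjkrm orhyh ujqza xce
Hunk 5: at line 2 remove [php] add [vudx,rxqk,mqp] -> 14 lines: ckv anfee dwz vudx rxqk mqp udpo euv yvll pclx sjkrm orhyh ujqza xce
Hunk 6: at line 6 remove [udpo,euv] add [tjd,pzmqz,zuuvt] -> 15 lines: ckv anfee dwz vudx rxqk mqp tjd pzmqz zuuvt yvll pclx sjkrm orhyh ujqza xce
Hunk 7: at line 12 remove [orhyh,ujqza] add [yfudg,cqqul] -> 15 lines: ckv anfee dwz vudx rxqk mqp tjd pzmqz zuuvt yvll pclx sjkrm yfudg cqqul xce
Final line 12: sjkrm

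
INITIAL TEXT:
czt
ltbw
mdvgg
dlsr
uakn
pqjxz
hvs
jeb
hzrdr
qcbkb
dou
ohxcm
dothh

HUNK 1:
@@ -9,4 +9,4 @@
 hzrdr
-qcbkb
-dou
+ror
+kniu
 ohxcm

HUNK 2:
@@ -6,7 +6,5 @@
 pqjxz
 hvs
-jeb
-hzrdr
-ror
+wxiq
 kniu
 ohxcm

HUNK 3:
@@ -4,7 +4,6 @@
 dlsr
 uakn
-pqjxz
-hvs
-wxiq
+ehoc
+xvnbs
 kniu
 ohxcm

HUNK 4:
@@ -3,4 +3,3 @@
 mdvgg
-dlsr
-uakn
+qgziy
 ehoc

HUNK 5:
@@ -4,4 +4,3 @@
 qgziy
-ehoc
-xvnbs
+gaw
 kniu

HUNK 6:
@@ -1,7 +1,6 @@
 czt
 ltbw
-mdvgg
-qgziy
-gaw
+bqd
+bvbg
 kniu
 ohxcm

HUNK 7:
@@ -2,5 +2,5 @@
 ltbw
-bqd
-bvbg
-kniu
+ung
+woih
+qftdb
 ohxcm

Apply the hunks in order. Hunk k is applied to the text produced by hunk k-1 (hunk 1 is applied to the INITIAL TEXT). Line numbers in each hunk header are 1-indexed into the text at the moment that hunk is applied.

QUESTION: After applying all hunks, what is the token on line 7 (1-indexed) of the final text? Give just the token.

Answer: dothh

Derivation:
Hunk 1: at line 9 remove [qcbkb,dou] add [ror,kniu] -> 13 lines: czt ltbw mdvgg dlsr uakn pqjxz hvs jeb hzrdr ror kniu ohxcm dothh
Hunk 2: at line 6 remove [jeb,hzrdr,ror] add [wxiq] -> 11 lines: czt ltbw mdvgg dlsr uakn pqjxz hvs wxiq kniu ohxcm dothh
Hunk 3: at line 4 remove [pqjxz,hvs,wxiq] add [ehoc,xvnbs] -> 10 lines: czt ltbw mdvgg dlsr uakn ehoc xvnbs kniu ohxcm dothh
Hunk 4: at line 3 remove [dlsr,uakn] add [qgziy] -> 9 lines: czt ltbw mdvgg qgziy ehoc xvnbs kniu ohxcm dothh
Hunk 5: at line 4 remove [ehoc,xvnbs] add [gaw] -> 8 lines: czt ltbw mdvgg qgziy gaw kniu ohxcm dothh
Hunk 6: at line 1 remove [mdvgg,qgziy,gaw] add [bqd,bvbg] -> 7 lines: czt ltbw bqd bvbg kniu ohxcm dothh
Hunk 7: at line 2 remove [bqd,bvbg,kniu] add [ung,woih,qftdb] -> 7 lines: czt ltbw ung woih qftdb ohxcm dothh
Final line 7: dothh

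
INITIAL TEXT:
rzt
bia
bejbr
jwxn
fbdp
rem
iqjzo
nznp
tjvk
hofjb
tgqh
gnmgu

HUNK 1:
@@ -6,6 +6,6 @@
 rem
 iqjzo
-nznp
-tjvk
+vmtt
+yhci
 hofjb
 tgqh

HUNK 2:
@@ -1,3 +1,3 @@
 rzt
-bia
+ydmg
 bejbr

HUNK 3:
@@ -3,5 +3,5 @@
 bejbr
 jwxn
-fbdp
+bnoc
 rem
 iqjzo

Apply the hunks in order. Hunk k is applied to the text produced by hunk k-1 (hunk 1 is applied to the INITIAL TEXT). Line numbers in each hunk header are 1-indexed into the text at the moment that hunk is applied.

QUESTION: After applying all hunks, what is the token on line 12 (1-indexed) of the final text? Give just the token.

Hunk 1: at line 6 remove [nznp,tjvk] add [vmtt,yhci] -> 12 lines: rzt bia bejbr jwxn fbdp rem iqjzo vmtt yhci hofjb tgqh gnmgu
Hunk 2: at line 1 remove [bia] add [ydmg] -> 12 lines: rzt ydmg bejbr jwxn fbdp rem iqjzo vmtt yhci hofjb tgqh gnmgu
Hunk 3: at line 3 remove [fbdp] add [bnoc] -> 12 lines: rzt ydmg bejbr jwxn bnoc rem iqjzo vmtt yhci hofjb tgqh gnmgu
Final line 12: gnmgu

Answer: gnmgu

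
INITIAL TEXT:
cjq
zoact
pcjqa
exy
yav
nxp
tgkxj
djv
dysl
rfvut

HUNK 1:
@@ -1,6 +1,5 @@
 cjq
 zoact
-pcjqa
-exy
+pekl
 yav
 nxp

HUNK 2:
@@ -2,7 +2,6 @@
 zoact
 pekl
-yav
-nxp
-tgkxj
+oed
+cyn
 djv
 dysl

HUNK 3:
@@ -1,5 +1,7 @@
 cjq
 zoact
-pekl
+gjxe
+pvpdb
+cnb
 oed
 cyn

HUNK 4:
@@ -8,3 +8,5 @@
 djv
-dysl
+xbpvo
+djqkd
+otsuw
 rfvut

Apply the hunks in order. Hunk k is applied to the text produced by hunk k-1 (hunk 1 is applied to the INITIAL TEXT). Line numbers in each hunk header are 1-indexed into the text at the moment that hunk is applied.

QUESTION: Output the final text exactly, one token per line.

Answer: cjq
zoact
gjxe
pvpdb
cnb
oed
cyn
djv
xbpvo
djqkd
otsuw
rfvut

Derivation:
Hunk 1: at line 1 remove [pcjqa,exy] add [pekl] -> 9 lines: cjq zoact pekl yav nxp tgkxj djv dysl rfvut
Hunk 2: at line 2 remove [yav,nxp,tgkxj] add [oed,cyn] -> 8 lines: cjq zoact pekl oed cyn djv dysl rfvut
Hunk 3: at line 1 remove [pekl] add [gjxe,pvpdb,cnb] -> 10 lines: cjq zoact gjxe pvpdb cnb oed cyn djv dysl rfvut
Hunk 4: at line 8 remove [dysl] add [xbpvo,djqkd,otsuw] -> 12 lines: cjq zoact gjxe pvpdb cnb oed cyn djv xbpvo djqkd otsuw rfvut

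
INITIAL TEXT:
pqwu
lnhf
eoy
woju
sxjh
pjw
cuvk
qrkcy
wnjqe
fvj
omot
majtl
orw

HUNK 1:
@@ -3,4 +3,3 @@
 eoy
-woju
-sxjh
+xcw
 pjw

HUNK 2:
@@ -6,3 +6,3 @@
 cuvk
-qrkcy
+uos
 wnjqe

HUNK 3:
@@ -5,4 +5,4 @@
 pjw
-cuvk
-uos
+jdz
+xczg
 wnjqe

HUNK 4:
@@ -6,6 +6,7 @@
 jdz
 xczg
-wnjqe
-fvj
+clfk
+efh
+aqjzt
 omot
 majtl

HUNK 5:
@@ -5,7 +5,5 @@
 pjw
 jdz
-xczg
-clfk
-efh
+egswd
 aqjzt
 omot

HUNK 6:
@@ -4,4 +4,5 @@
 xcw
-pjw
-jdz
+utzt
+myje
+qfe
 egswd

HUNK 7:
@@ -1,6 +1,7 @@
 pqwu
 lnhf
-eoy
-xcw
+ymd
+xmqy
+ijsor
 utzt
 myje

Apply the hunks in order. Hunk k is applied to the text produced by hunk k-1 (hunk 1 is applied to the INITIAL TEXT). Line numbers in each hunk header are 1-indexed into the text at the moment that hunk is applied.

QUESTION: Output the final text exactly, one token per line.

Hunk 1: at line 3 remove [woju,sxjh] add [xcw] -> 12 lines: pqwu lnhf eoy xcw pjw cuvk qrkcy wnjqe fvj omot majtl orw
Hunk 2: at line 6 remove [qrkcy] add [uos] -> 12 lines: pqwu lnhf eoy xcw pjw cuvk uos wnjqe fvj omot majtl orw
Hunk 3: at line 5 remove [cuvk,uos] add [jdz,xczg] -> 12 lines: pqwu lnhf eoy xcw pjw jdz xczg wnjqe fvj omot majtl orw
Hunk 4: at line 6 remove [wnjqe,fvj] add [clfk,efh,aqjzt] -> 13 lines: pqwu lnhf eoy xcw pjw jdz xczg clfk efh aqjzt omot majtl orw
Hunk 5: at line 5 remove [xczg,clfk,efh] add [egswd] -> 11 lines: pqwu lnhf eoy xcw pjw jdz egswd aqjzt omot majtl orw
Hunk 6: at line 4 remove [pjw,jdz] add [utzt,myje,qfe] -> 12 lines: pqwu lnhf eoy xcw utzt myje qfe egswd aqjzt omot majtl orw
Hunk 7: at line 1 remove [eoy,xcw] add [ymd,xmqy,ijsor] -> 13 lines: pqwu lnhf ymd xmqy ijsor utzt myje qfe egswd aqjzt omot majtl orw

Answer: pqwu
lnhf
ymd
xmqy
ijsor
utzt
myje
qfe
egswd
aqjzt
omot
majtl
orw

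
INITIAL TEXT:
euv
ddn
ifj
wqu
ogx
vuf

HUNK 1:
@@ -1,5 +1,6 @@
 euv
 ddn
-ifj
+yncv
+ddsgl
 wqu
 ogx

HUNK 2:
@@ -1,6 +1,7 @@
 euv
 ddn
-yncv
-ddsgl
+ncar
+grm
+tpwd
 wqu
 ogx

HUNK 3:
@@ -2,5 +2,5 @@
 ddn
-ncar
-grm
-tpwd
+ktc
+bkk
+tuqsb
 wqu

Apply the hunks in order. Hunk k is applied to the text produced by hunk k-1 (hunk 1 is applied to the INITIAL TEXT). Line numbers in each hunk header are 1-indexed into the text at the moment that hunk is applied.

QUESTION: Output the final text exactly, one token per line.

Answer: euv
ddn
ktc
bkk
tuqsb
wqu
ogx
vuf

Derivation:
Hunk 1: at line 1 remove [ifj] add [yncv,ddsgl] -> 7 lines: euv ddn yncv ddsgl wqu ogx vuf
Hunk 2: at line 1 remove [yncv,ddsgl] add [ncar,grm,tpwd] -> 8 lines: euv ddn ncar grm tpwd wqu ogx vuf
Hunk 3: at line 2 remove [ncar,grm,tpwd] add [ktc,bkk,tuqsb] -> 8 lines: euv ddn ktc bkk tuqsb wqu ogx vuf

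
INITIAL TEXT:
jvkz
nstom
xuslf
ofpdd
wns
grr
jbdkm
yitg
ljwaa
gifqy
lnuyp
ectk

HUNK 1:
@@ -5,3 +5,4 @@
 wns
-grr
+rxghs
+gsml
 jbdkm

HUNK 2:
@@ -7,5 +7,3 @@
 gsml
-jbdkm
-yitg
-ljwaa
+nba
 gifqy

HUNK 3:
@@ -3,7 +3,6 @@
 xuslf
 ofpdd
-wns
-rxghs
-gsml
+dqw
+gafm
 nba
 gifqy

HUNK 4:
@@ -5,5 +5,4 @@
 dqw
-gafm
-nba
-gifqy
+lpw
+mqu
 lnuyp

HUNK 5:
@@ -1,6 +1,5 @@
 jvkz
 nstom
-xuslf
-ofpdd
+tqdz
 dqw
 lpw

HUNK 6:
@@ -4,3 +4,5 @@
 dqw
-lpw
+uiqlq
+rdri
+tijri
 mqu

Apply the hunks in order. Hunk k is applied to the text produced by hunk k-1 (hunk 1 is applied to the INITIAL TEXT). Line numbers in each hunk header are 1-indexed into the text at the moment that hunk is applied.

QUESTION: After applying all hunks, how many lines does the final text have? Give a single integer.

Answer: 10

Derivation:
Hunk 1: at line 5 remove [grr] add [rxghs,gsml] -> 13 lines: jvkz nstom xuslf ofpdd wns rxghs gsml jbdkm yitg ljwaa gifqy lnuyp ectk
Hunk 2: at line 7 remove [jbdkm,yitg,ljwaa] add [nba] -> 11 lines: jvkz nstom xuslf ofpdd wns rxghs gsml nba gifqy lnuyp ectk
Hunk 3: at line 3 remove [wns,rxghs,gsml] add [dqw,gafm] -> 10 lines: jvkz nstom xuslf ofpdd dqw gafm nba gifqy lnuyp ectk
Hunk 4: at line 5 remove [gafm,nba,gifqy] add [lpw,mqu] -> 9 lines: jvkz nstom xuslf ofpdd dqw lpw mqu lnuyp ectk
Hunk 5: at line 1 remove [xuslf,ofpdd] add [tqdz] -> 8 lines: jvkz nstom tqdz dqw lpw mqu lnuyp ectk
Hunk 6: at line 4 remove [lpw] add [uiqlq,rdri,tijri] -> 10 lines: jvkz nstom tqdz dqw uiqlq rdri tijri mqu lnuyp ectk
Final line count: 10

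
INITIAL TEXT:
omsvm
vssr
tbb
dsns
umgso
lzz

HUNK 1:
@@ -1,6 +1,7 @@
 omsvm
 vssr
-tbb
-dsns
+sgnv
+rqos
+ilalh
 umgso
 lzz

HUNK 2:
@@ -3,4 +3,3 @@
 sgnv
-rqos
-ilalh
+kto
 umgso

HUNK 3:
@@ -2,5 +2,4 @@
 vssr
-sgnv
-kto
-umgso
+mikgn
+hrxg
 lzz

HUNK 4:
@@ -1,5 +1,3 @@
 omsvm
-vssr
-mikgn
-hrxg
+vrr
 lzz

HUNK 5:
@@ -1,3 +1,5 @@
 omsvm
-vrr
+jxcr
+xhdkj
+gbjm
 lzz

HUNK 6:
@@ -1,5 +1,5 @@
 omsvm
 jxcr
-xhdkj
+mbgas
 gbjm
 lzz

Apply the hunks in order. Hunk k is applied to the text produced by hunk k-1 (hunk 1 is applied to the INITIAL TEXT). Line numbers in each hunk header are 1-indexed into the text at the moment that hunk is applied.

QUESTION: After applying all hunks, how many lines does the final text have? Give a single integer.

Answer: 5

Derivation:
Hunk 1: at line 1 remove [tbb,dsns] add [sgnv,rqos,ilalh] -> 7 lines: omsvm vssr sgnv rqos ilalh umgso lzz
Hunk 2: at line 3 remove [rqos,ilalh] add [kto] -> 6 lines: omsvm vssr sgnv kto umgso lzz
Hunk 3: at line 2 remove [sgnv,kto,umgso] add [mikgn,hrxg] -> 5 lines: omsvm vssr mikgn hrxg lzz
Hunk 4: at line 1 remove [vssr,mikgn,hrxg] add [vrr] -> 3 lines: omsvm vrr lzz
Hunk 5: at line 1 remove [vrr] add [jxcr,xhdkj,gbjm] -> 5 lines: omsvm jxcr xhdkj gbjm lzz
Hunk 6: at line 1 remove [xhdkj] add [mbgas] -> 5 lines: omsvm jxcr mbgas gbjm lzz
Final line count: 5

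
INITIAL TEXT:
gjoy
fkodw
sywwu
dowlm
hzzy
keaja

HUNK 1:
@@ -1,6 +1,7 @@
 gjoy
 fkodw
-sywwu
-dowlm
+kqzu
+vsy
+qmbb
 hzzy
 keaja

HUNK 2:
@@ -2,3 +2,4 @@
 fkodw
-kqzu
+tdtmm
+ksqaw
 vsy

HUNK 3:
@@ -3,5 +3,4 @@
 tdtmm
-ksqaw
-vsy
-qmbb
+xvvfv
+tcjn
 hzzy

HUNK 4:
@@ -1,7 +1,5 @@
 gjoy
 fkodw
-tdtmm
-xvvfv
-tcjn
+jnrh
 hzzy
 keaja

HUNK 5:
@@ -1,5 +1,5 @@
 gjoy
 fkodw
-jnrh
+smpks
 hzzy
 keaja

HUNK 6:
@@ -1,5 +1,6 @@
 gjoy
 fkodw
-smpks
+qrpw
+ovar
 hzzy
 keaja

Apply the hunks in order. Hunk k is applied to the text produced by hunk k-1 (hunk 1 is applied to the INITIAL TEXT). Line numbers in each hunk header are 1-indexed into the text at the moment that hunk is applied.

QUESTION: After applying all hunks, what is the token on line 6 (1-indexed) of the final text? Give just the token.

Answer: keaja

Derivation:
Hunk 1: at line 1 remove [sywwu,dowlm] add [kqzu,vsy,qmbb] -> 7 lines: gjoy fkodw kqzu vsy qmbb hzzy keaja
Hunk 2: at line 2 remove [kqzu] add [tdtmm,ksqaw] -> 8 lines: gjoy fkodw tdtmm ksqaw vsy qmbb hzzy keaja
Hunk 3: at line 3 remove [ksqaw,vsy,qmbb] add [xvvfv,tcjn] -> 7 lines: gjoy fkodw tdtmm xvvfv tcjn hzzy keaja
Hunk 4: at line 1 remove [tdtmm,xvvfv,tcjn] add [jnrh] -> 5 lines: gjoy fkodw jnrh hzzy keaja
Hunk 5: at line 1 remove [jnrh] add [smpks] -> 5 lines: gjoy fkodw smpks hzzy keaja
Hunk 6: at line 1 remove [smpks] add [qrpw,ovar] -> 6 lines: gjoy fkodw qrpw ovar hzzy keaja
Final line 6: keaja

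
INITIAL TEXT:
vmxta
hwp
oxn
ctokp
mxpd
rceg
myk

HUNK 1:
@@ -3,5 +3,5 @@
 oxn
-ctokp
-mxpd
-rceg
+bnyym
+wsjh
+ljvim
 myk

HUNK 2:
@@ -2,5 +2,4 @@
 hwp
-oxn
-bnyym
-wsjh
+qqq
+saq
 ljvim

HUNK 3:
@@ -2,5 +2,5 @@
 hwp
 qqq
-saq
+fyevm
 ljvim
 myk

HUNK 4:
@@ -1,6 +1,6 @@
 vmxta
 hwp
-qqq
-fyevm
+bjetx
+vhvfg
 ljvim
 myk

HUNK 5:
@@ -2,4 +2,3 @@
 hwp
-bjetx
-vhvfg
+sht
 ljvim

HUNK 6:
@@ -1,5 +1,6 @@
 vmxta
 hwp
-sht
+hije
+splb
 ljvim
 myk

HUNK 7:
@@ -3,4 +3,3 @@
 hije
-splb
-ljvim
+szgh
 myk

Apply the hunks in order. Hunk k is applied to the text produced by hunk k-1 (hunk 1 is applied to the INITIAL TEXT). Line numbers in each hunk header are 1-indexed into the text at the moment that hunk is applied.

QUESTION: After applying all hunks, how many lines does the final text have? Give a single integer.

Answer: 5

Derivation:
Hunk 1: at line 3 remove [ctokp,mxpd,rceg] add [bnyym,wsjh,ljvim] -> 7 lines: vmxta hwp oxn bnyym wsjh ljvim myk
Hunk 2: at line 2 remove [oxn,bnyym,wsjh] add [qqq,saq] -> 6 lines: vmxta hwp qqq saq ljvim myk
Hunk 3: at line 2 remove [saq] add [fyevm] -> 6 lines: vmxta hwp qqq fyevm ljvim myk
Hunk 4: at line 1 remove [qqq,fyevm] add [bjetx,vhvfg] -> 6 lines: vmxta hwp bjetx vhvfg ljvim myk
Hunk 5: at line 2 remove [bjetx,vhvfg] add [sht] -> 5 lines: vmxta hwp sht ljvim myk
Hunk 6: at line 1 remove [sht] add [hije,splb] -> 6 lines: vmxta hwp hije splb ljvim myk
Hunk 7: at line 3 remove [splb,ljvim] add [szgh] -> 5 lines: vmxta hwp hije szgh myk
Final line count: 5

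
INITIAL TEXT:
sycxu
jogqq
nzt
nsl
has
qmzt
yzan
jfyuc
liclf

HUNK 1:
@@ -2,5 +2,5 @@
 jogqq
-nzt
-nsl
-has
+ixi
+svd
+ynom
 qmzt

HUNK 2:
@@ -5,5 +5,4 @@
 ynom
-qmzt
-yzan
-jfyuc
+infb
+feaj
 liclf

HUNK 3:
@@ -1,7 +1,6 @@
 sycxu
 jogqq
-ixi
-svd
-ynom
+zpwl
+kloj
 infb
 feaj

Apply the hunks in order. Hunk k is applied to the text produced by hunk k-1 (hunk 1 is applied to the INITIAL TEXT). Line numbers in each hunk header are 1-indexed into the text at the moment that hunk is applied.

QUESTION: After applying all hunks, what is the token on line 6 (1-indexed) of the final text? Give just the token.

Answer: feaj

Derivation:
Hunk 1: at line 2 remove [nzt,nsl,has] add [ixi,svd,ynom] -> 9 lines: sycxu jogqq ixi svd ynom qmzt yzan jfyuc liclf
Hunk 2: at line 5 remove [qmzt,yzan,jfyuc] add [infb,feaj] -> 8 lines: sycxu jogqq ixi svd ynom infb feaj liclf
Hunk 3: at line 1 remove [ixi,svd,ynom] add [zpwl,kloj] -> 7 lines: sycxu jogqq zpwl kloj infb feaj liclf
Final line 6: feaj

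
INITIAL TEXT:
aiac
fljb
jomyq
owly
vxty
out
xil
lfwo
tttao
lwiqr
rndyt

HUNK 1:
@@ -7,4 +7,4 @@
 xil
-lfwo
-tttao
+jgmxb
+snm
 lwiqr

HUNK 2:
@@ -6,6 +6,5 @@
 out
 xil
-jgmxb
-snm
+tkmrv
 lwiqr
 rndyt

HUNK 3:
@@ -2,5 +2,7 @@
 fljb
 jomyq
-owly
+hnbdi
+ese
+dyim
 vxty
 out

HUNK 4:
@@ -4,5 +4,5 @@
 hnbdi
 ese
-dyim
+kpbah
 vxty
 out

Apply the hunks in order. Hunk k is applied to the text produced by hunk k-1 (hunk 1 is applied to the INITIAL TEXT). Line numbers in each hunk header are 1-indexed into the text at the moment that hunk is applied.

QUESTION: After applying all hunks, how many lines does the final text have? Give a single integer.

Hunk 1: at line 7 remove [lfwo,tttao] add [jgmxb,snm] -> 11 lines: aiac fljb jomyq owly vxty out xil jgmxb snm lwiqr rndyt
Hunk 2: at line 6 remove [jgmxb,snm] add [tkmrv] -> 10 lines: aiac fljb jomyq owly vxty out xil tkmrv lwiqr rndyt
Hunk 3: at line 2 remove [owly] add [hnbdi,ese,dyim] -> 12 lines: aiac fljb jomyq hnbdi ese dyim vxty out xil tkmrv lwiqr rndyt
Hunk 4: at line 4 remove [dyim] add [kpbah] -> 12 lines: aiac fljb jomyq hnbdi ese kpbah vxty out xil tkmrv lwiqr rndyt
Final line count: 12

Answer: 12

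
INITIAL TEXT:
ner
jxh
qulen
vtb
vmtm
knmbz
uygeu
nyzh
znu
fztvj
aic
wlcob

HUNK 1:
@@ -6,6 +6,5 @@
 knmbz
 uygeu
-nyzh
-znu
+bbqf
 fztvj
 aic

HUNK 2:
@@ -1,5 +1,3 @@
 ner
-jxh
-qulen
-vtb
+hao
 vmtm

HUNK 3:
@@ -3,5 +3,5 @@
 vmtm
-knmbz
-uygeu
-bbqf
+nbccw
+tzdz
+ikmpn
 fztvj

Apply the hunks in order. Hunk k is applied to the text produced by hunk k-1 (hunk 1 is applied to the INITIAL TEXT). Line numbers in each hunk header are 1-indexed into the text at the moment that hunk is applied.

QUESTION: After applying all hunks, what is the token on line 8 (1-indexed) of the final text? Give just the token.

Hunk 1: at line 6 remove [nyzh,znu] add [bbqf] -> 11 lines: ner jxh qulen vtb vmtm knmbz uygeu bbqf fztvj aic wlcob
Hunk 2: at line 1 remove [jxh,qulen,vtb] add [hao] -> 9 lines: ner hao vmtm knmbz uygeu bbqf fztvj aic wlcob
Hunk 3: at line 3 remove [knmbz,uygeu,bbqf] add [nbccw,tzdz,ikmpn] -> 9 lines: ner hao vmtm nbccw tzdz ikmpn fztvj aic wlcob
Final line 8: aic

Answer: aic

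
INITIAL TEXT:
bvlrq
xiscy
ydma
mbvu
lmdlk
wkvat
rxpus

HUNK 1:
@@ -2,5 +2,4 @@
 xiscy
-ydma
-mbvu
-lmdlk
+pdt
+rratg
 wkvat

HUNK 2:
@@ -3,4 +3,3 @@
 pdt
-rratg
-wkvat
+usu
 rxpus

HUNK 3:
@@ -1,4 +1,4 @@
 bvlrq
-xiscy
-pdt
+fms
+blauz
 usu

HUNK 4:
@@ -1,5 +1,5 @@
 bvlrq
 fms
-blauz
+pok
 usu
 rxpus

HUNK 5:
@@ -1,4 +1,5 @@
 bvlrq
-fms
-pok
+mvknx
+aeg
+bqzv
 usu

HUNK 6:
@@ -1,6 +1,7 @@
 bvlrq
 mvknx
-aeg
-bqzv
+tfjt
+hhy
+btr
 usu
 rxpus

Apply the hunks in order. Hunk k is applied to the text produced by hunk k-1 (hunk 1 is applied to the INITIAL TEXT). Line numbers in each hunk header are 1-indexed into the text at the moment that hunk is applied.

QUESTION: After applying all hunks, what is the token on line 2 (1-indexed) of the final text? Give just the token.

Answer: mvknx

Derivation:
Hunk 1: at line 2 remove [ydma,mbvu,lmdlk] add [pdt,rratg] -> 6 lines: bvlrq xiscy pdt rratg wkvat rxpus
Hunk 2: at line 3 remove [rratg,wkvat] add [usu] -> 5 lines: bvlrq xiscy pdt usu rxpus
Hunk 3: at line 1 remove [xiscy,pdt] add [fms,blauz] -> 5 lines: bvlrq fms blauz usu rxpus
Hunk 4: at line 1 remove [blauz] add [pok] -> 5 lines: bvlrq fms pok usu rxpus
Hunk 5: at line 1 remove [fms,pok] add [mvknx,aeg,bqzv] -> 6 lines: bvlrq mvknx aeg bqzv usu rxpus
Hunk 6: at line 1 remove [aeg,bqzv] add [tfjt,hhy,btr] -> 7 lines: bvlrq mvknx tfjt hhy btr usu rxpus
Final line 2: mvknx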